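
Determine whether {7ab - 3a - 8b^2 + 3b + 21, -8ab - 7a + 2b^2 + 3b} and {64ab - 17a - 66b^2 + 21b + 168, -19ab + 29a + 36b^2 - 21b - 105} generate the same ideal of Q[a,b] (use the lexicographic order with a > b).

Yes, the ideals are equal.

Equality of ideals is decidable: compute both reduced Gröbner bases (unique for the ordering) and check whether they agree.
Buchberger on the first generating set:
f_1 = 7ab - 3a - 8b^2 + 3b + 21, LT = ab.
f_2 = -8ab - 7a + 2b^2 + 3b, LT = ab.

S(f_1,f_2): lcm = ab. S = -73/56a - 25/28b^2 + 45/56b + 3.
  leading term a: no divisor's leading term divides it; move -73/56a to the remainder.
  leading term b^2: no divisor's leading term divides it; move -25/28b^2 to the remainder.
  leading term b: no divisor's leading term divides it; move 45/56b to the remainder.
  leading term 1: no divisor's leading term divides it; move 3 to the remainder.
  remainder -73/56a - 25/28b^2 + 45/56b + 3 ≠ 0; add g_3 = -73/56a - 25/28b^2 + 45/56b + 3 to the basis.

S(f_1,g_3): lcm = ab. S = -3/7a - 50/73b^3 - 269/511b^2 + 1395/511b + 3.
  leading term a: subtract (24/73)·g_3 from -3/7a - 50/73b^3 - 269/511b^2 + 1395/511b + 3 → -50/73b^3 - 17/73b^2 + 180/73b + 147/73
  leading term b^3: no divisor's leading term divides it; move -50/73b^3 to the remainder.
  leading term b^2: no divisor's leading term divides it; move -17/73b^2 to the remainder.
  leading term b: no divisor's leading term divides it; move 180/73b to the remainder.
  leading term 1: no divisor's leading term divides it; move 147/73 to the remainder.
  remainder -50/73b^3 - 17/73b^2 + 180/73b + 147/73 ≠ 0; add g_4 = -50/73b^3 - 17/73b^2 + 180/73b + 147/73 to the basis.

The other S-polynomials (S(f_2,g_3), S(f_1,g_4), S(f_2,g_4), S(g_3,g_4)) all reduce to 0 modulo the current basis, so we have a Gröbner basis.
Inter-reduce: drop elements whose leading term is divisible by another's, tail-reduce, and make monic.
Reduced Gröbner basis: {a + 50/73b^2 - 45/73b - 168/73, b^3 + 17/50b^2 - 18/5b - 147/50}.

Buchberger on the second generating set:
h_1 = 64ab - 17a - 66b^2 + 21b + 168, LT = ab.
h_2 = -19ab + 29a + 36b^2 - 21b - 105, LT = ab.

S(h_1,h_2): lcm = ab. S = 1533/1216a + 525/608b^2 - 945/1216b - 441/152.
  leading term a: no divisor's leading term divides it; move 1533/1216a to the remainder.
  leading term b^2: no divisor's leading term divides it; move 525/608b^2 to the remainder.
  leading term b: no divisor's leading term divides it; move -945/1216b to the remainder.
  leading term 1: no divisor's leading term divides it; move -441/152 to the remainder.
  remainder 1533/1216a + 525/608b^2 - 945/1216b - 441/152 ≠ 0; add k_3 = 1533/1216a + 525/608b^2 - 945/1216b - 441/152 to the basis.

S(h_1,k_3): lcm = ab. S = -17/64a - 50/73b^3 - 969/2336b^2 + 12285/4672b + 21/8.
  leading term a: subtract (-323/1533)·k_3 from -17/64a - 50/73b^3 - 969/2336b^2 + 12285/4672b + 21/8 → -50/73b^3 - 17/73b^2 + 180/73b + 147/73
  leading term b^3: no divisor's leading term divides it; move -50/73b^3 to the remainder.
  leading term b^2: no divisor's leading term divides it; move -17/73b^2 to the remainder.
  leading term b: no divisor's leading term divides it; move 180/73b to the remainder.
  leading term 1: no divisor's leading term divides it; move 147/73 to the remainder.
  remainder -50/73b^3 - 17/73b^2 + 180/73b + 147/73 ≠ 0; add k_4 = -50/73b^3 - 17/73b^2 + 180/73b + 147/73 to the basis.

The other S-polynomials (S(h_2,k_3), S(h_1,k_4), S(h_2,k_4), S(k_3,k_4)) all reduce to 0 modulo the current basis, so we have a Gröbner basis.
Inter-reduce: drop elements whose leading term is divisible by another's, tail-reduce, and make monic.
Reduced Gröbner basis: {a + 50/73b^2 - 45/73b - 168/73, b^3 + 17/50b^2 - 18/5b - 147/50}.

These coincide, so the ideals are equal.
The same test decides containment: I ⊆ J iff every generator of I reduces to 0 modulo a Gröbner basis of J.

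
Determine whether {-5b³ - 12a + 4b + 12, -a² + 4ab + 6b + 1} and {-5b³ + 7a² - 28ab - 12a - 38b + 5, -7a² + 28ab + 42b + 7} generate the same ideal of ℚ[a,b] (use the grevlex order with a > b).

Equality of ideals is decidable: compute both reduced Gröbner bases (unique for the ordering) and check whether they agree.
Buchberger on the first generating set:
f_1 = -5b³ - 12a + 4b + 12, LT = b³.
f_2 = -a² + 4ab + 6b + 1, LT = a².

The S-polynomials (S(f_1,f_2)) all reduce to 0 modulo the current basis, so we have a Gröbner basis.
Inter-reduce: drop elements whose leading term is divisible by another's, tail-reduce, and make monic.
Reduced Gröbner basis: {b³ + 12/5a - ⅘b - 12/5, a² - 4ab - 6b - 1}.

Buchberger on the second generating set:
h_1 = -5b³ + 7a² - 28ab - 12a - 38b + 5, LT = b³.
h_2 = -7a² + 28ab + 42b + 7, LT = a².

The S-polynomials (S(h_1,h_2)) all reduce to 0 modulo the current basis, so we have a Gröbner basis.
Inter-reduce: drop elements whose leading term is divisible by another's, tail-reduce, and make monic.
Reduced Gröbner basis: {b³ + 12/5a - ⅘b - 12/5, a² - 4ab - 6b - 1}.

Same reduced basis, so the two generating sets span the same ideal.

Yes, the ideals are equal.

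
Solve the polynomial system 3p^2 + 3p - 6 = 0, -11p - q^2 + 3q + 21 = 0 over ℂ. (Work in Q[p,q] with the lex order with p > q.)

{(1, -2), (1, 5), (-2, 3/2 - sqrt(181)/2), (-2, 3/2 + sqrt(181)/2)}

Compute a lex Gröbner basis by Buchberger's algorithm.
f_1 = 3p^2 + 3p - 6, LT = p^2.
f_2 = -11p - q^2 + 3q + 21, LT = p.

S(f_1,f_2): lcm = p^2. S = -1/11pq^2 + 3/11pq + 32/11p - 2.
  reduce S modulo (f_1, f_2):
  remainder 1/121q^4 - 6/121q^3 - 4/11q^2 + 159/121q + 430/121 ≠ 0; add h_3 = 1/121q^4 - 6/121q^3 - 4/11q^2 + 159/121q + 430/121 to the basis.

The other S-polynomials (S(f_1,h_3), S(f_2,h_3)) all reduce to 0 modulo the current basis, so we have a Gröbner basis.
Inter-reduce: drop elements whose leading term is divisible by another's, tail-reduce, and make monic.
Reduced Gröbner basis: {p + 1/11q^2 - 3/11q - 21/11, q^4 - 6q^3 - 44q^2 + 159q + 430}.

A lex Gröbner basis eliminates variables successively. Here q^4 - 6q^3 - 44q^2 + 159q + 430 depends only on q, with roots {-2, 5, 3/2 - sqrt(181)/2, 3/2 + sqrt(181)/2}; lifting each root through the earlier basis elements recovers the full solutions.
  q = -2: the earlier basis element becomes p - 1 = 0, giving p = 1 — point (1, -2).
  q = 5: the earlier basis element becomes p - 1 = 0, giving p = 1 — point (1, 5).
  q = 3/2 - sqrt(181)/2: the earlier basis element becomes p + 2 = 0, giving p = -2 — point (-2, 3/2 - sqrt(181)/2).
  q = 3/2 + sqrt(181)/2: the earlier basis element becomes p + 2 = 0, giving p = -2 — point (-2, 3/2 + sqrt(181)/2).
A lex Gröbner basis triangularizes the system, enabling back-substitution.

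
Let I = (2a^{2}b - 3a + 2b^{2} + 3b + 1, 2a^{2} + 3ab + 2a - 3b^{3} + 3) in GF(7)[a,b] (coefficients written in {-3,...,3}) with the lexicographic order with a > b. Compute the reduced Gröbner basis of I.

Buchberger's algorithm terminates because the ascending chain of leading-term ideals stabilizes.

f_1 = 2a^{2}b - 3a + 2b^{2} + 3b + 1, LT = a^{2}b.
f_2 = 2a^{2} + 3ab + 2a - 3b^{3} + 3, LT = a^{2}.

S(f_1,f_2): lcm = a^{2}b. S = 2ab^{2} - ab + 2a - 2b^{4} + b^{2} - 3.
  leading term ab^{2}: no divisor's leading term divides it; move 2ab^{2} to the remainder.
  leading term ab: no divisor's leading term divides it; move -ab to the remainder.
  leading term a: no divisor's leading term divides it; move 2a to the remainder.
  leading term b^{4}: no divisor's leading term divides it; move -2b^{4} to the remainder.
  leading term b^{2}: no divisor's leading term divides it; move b^{2} to the remainder.
  leading term 1: no divisor's leading term divides it; move -3 to the remainder.
  remainder 2ab^{2} - ab + 2a - 2b^{4} + b^{2} - 3 ≠ 0; add g_3 = 2ab^{2} - ab + 2a - 2b^{4} + b^{2} - 3 to the basis.

S(f_1,g_3): lcm = a^{2}b^{2}. S = -3a^{2}b - a^{2} + ab^{4} + 3ab^{2} + 2ab - 2a + b^{3} - 2b^{2} - 3b.
  leading term a^{2}b: subtract (2)·f_1 from -3a^{2}b - a^{2} + ab^{4} + 3ab^{2} + 2ab - 2a + b^{3} - 2b^{2} - 3b → -a^{2} + ab^{4} + 3ab^{2} + 2ab - 3a + b^{3} + b^{2} - 2b - 2
  leading term a^{2}: subtract (3)·f_2 from -a^{2} + ab^{4} + 3ab^{2} + 2ab - 3a + b^{3} + b^{2} - 2b - 2 → ab^{4} + 3ab^{2} - 2a + 3b^{3} + b^{2} - 2b + 3
  leading term ab^{4}: subtract (-3b^{2})·g_3 from ab^{4} + 3ab^{2} - 2a + 3b^{3} + b^{2} - 2b + 3 → -3ab^{3} + 2ab^{2} - 2a + b^{6} + 3b^{4} + 3b^{3} - b^{2} - 2b + 3
  leading term ab^{3}: subtract (2b)·g_3 from -3ab^{3} + 2ab^{2} - 2a + b^{6} + 3b^{4} + 3b^{3} - b^{2} - 2b + 3 → -3ab^{2} + 3ab - 2a + b^{6} - 3b^{5} + 3b^{4} + b^{3} - b^{2} - 3b + 3
  leading term ab^{2}: subtract (2)·g_3 from -3ab^{2} + 3ab - 2a + b^{6} - 3b^{5} + 3b^{4} + b^{3} - b^{2} - 3b + 3 → -2ab + a + b^{6} - 3b^{5} + b^{3} - 3b^{2} - 3b + 2
  leading term ab: no divisor's leading term divides it; move -2ab to the remainder.
  leading term a: no divisor's leading term divides it; move a to the remainder.
  leading term b^{6}: no divisor's leading term divides it; move b^{6} to the remainder.
  leading term b^{5}: no divisor's leading term divides it; move -3b^{5} to the remainder.
  leading term b^{3}: no divisor's leading term divides it; move b^{3} to the remainder.
  leading term b^{2}: no divisor's leading term divides it; move -3b^{2} to the remainder.
  leading term b: no divisor's leading term divides it; move -3b to the remainder.
  leading term 1: no divisor's leading term divides it; move 2 to the remainder.
  remainder -2ab + a + b^{6} - 3b^{5} + b^{3} - 3b^{2} - 3b + 2 ≠ 0; add g_4 = -2ab + a + b^{6} - 3b^{5} + b^{3} - 3b^{2} - 3b + 2 to the basis.

S(f_1,g_4): lcm = a^{2}b. S = -3a^{2} - 3ab^{6} + 2ab^{5} - 3ab^{3} + 2ab^{2} + 2ab + 3a + b^{2} - 2b - 3.
  leading term a^{2}: subtract (2)·f_2 from -3a^{2} - 3ab^{6} + 2ab^{5} - 3ab^{3} + 2ab^{2} + 2ab + 3a + b^{2} - 2b - 3 → -3ab^{6} + 2ab^{5} - 3ab^{3} + 2ab^{2} + 3ab - a - b^{3} + b^{2} - 2b - 2
  leading term ab^{6}: subtract (2b^{4})·g_3 from -3ab^{6} + 2ab^{5} - 3ab^{3} + 2ab^{2} + 3ab - a - b^{3} + b^{2} - 2b - 2 → -3ab^{5} + 3ab^{4} - 3ab^{3} + 2ab^{2} + 3ab - a - 3b^{8} - 2b^{6} - b^{4} - b^{3} + b^{2} - 2b - 2
  leading term ab^{5}: subtract (2b^{3})·g_3 from -3ab^{5} + 3ab^{4} - 3ab^{3} + 2ab^{2} + 3ab - a - 3b^{8} - 2b^{6} - b^{4} - b^{3} + b^{2} - 2b - 2 → -2ab^{4} + 2ab^{2} + 3ab - a - 3b^{8} - 3b^{7} - 2b^{6} - 2b^{5} - b^{4} - 2b^{3} + b^{2} - 2b - 2
  leading term ab^{4}: subtract (-b^{2})·g_3 from -2ab^{4} + 2ab^{2} + 3ab - a - 3b^{8} - 3b^{7} - 2b^{6} - 2b^{5} - b^{4} - 2b^{3} + b^{2} - 2b - 2 → -ab^{3} - 3ab^{2} + 3ab - a - 3b^{8} - 3b^{7} + 3b^{6} - 2b^{5} - 2b^{3} - 2b^{2} - 2b - 2
  leading term ab^{3}: subtract (3b)·g_3 from -ab^{3} - 3ab^{2} + 3ab - a - 3b^{8} - 3b^{7} + 3b^{6} - 2b^{5} - 2b^{3} - 2b^{2} - 2b - 2 → -3ab - a - 3b^{8} - 3b^{7} + 3b^{6} - 3b^{5} + 2b^{3} - 2b^{2} - 2
  leading term ab: subtract (-2)·g_4 from -3ab - a - 3b^{8} - 3b^{7} + 3b^{6} - 3b^{5} + 2b^{3} - 2b^{2} - 2 → a - 3b^{8} - 3b^{7} - 2b^{6} - 2b^{5} - 3b^{3} - b^{2} + b + 2
  leading term a: no divisor's leading term divides it; move a to the remainder.
  leading term b^{8}: no divisor's leading term divides it; move -3b^{8} to the remainder.
  leading term b^{7}: no divisor's leading term divides it; move -3b^{7} to the remainder.
  leading term b^{6}: no divisor's leading term divides it; move -2b^{6} to the remainder.
  leading term b^{5}: no divisor's leading term divides it; move -2b^{5} to the remainder.
  leading term b^{3}: no divisor's leading term divides it; move -3b^{3} to the remainder.
  leading term b^{2}: no divisor's leading term divides it; move -b^{2} to the remainder.
  leading term b: no divisor's leading term divides it; move b to the remainder.
  leading term 1: no divisor's leading term divides it; move 2 to the remainder.
  remainder a - 3b^{8} - 3b^{7} - 2b^{6} - 2b^{5} - 3b^{3} - b^{2} + b + 2 ≠ 0; add g_5 = a - 3b^{8} - 3b^{7} - 2b^{6} - 2b^{5} - 3b^{3} - b^{2} + b + 2 to the basis.

S(g_3,g_4): lcm = ab^{2}. S = a - 3b^{7} + 2b^{6} + 3b^{4} + 2b^{3} - b^{2} + b + 2.
  leading term a: subtract (1)·g_5 from a - 3b^{7} + 2b^{6} + 3b^{4} + 2b^{3} - b^{2} + b + 2 → 3b^{8} - 3b^{6} + 2b^{5} + 3b^{4} - 2b^{3}
  leading term b^{8}: no divisor's leading term divides it; move 3b^{8} to the remainder.
  leading term b^{6}: no divisor's leading term divides it; move -3b^{6} to the remainder.
  leading term b^{5}: no divisor's leading term divides it; move 2b^{5} to the remainder.
  leading term b^{4}: no divisor's leading term divides it; move 3b^{4} to the remainder.
  leading term b^{3}: no divisor's leading term divides it; move -2b^{3} to the remainder.
  remainder 3b^{8} - 3b^{6} + 2b^{5} + 3b^{4} - 2b^{3} ≠ 0; add g_6 = 3b^{8} - 3b^{6} + 2b^{5} + 3b^{4} - 2b^{3} to the basis.

The other S-polynomials (S(f_2,g_3), S(f_2,g_4), S(f_1,g_5), S(f_2,g_5), S(g_3,g_5), S(g_4,g_5), S(f_1,g_6), S(f_2,g_6), S(g_3,g_6), S(g_4,g_6), S(g_5,g_6)) all reduce to 0 modulo the current basis, so we have a Gröbner basis.
Inter-reduce: drop elements whose leading term is divisible by another's, tail-reduce, and make monic.

G = {a - 3b^{7} + 2b^{6} + 3b^{4} + 2b^{3} - b^{2} + b + 2, b^{8} - b^{6} + 3b^{5} + b^{4} - 3b^{3}}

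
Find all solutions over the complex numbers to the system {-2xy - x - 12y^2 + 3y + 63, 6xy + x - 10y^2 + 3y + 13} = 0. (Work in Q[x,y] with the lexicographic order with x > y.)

{(-3, -2), (81*sqrt(12145)/184 + 9303/184, 93/92 - sqrt(12145)/92), (9303/184 - 81*sqrt(12145)/184, 93/92 + sqrt(12145)/92)}

Compute a lex Gröbner basis by Buchberger's algorithm.
f_1 = -2xy - x - 12y^2 + 3y + 63, LT = xy.
f_2 = 6xy + x - 10y^2 + 3y + 13, LT = xy.

S(f_1,f_2): lcm = xy. S = 1/3x + 23/3y^2 - 2y - 101/3.
  leading term x: no divisor's leading term divides it; move 1/3x to the remainder.
  leading term y^2: no divisor's leading term divides it; move 23/3y^2 to the remainder.
  leading term y: no divisor's leading term divides it; move -2y to the remainder.
  leading term 1: no divisor's leading term divides it; move -101/3 to the remainder.
  remainder 1/3x + 23/3y^2 - 2y - 101/3 ≠ 0; add h_3 = 1/3x + 23/3y^2 - 2y - 101/3 to the basis.

S(f_1,h_3): lcm = xy. S = 1/2x - 23y^3 + 12y^2 + 199/2y - 63/2.
  leading term x: subtract (3/2)·h_3 from 1/2x - 23y^3 + 12y^2 + 199/2y - 63/2 → -23y^3 + 1/2y^2 + 205/2y + 19
  leading term y^3: no divisor's leading term divides it; move -23y^3 to the remainder.
  leading term y^2: no divisor's leading term divides it; move 1/2y^2 to the remainder.
  leading term y: no divisor's leading term divides it; move 205/2y to the remainder.
  leading term 1: no divisor's leading term divides it; move 19 to the remainder.
  remainder -23y^3 + 1/2y^2 + 205/2y + 19 ≠ 0; add h_4 = -23y^3 + 1/2y^2 + 205/2y + 19 to the basis.

The other S-polynomials (S(f_2,h_3), S(f_1,h_4), S(f_2,h_4), S(h_3,h_4)) all reduce to 0 modulo the current basis, so we have a Gröbner basis.
Inter-reduce: drop elements whose leading term is divisible by another's, tail-reduce, and make monic.
Reduced Gröbner basis: {x + 23y^2 - 6y - 101, y^3 - 1/46y^2 - 205/46y - 19/23}.

Since the basis is lex-ordered, y^3 - 1/46y^2 - 205/46y - 19/23 is univariate in y. Its roots are {-2, 93/92 - sqrt(12145)/92, 93/92 + sqrt(12145)/92}. Back-substituting each root into the other basis elements fixes the other coordinates.
  y = -2: the earlier basis element becomes x + 3 = 0, giving x = -3 — point (-3, -2).
  y = 93/92 - sqrt(12145)/92: the earlier basis element becomes x - 9303/184 - 81*sqrt(12145)/184 = 0, giving x = 81*sqrt(12145)/184 + 9303/184 — point (81*sqrt(12145)/184 + 9303/184, 93/92 - sqrt(12145)/92).
  y = 93/92 + sqrt(12145)/92: the earlier basis element becomes x - 9303/184 + 81*sqrt(12145)/184 = 0, giving x = 9303/184 - 81*sqrt(12145)/184 — point (9303/184 - 81*sqrt(12145)/184, 93/92 + sqrt(12145)/92).
Check: every point annihilates each of the original generators.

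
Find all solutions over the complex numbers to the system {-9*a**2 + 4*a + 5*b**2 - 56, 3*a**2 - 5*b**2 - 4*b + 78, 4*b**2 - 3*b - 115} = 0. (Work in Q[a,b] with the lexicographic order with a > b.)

Compute a lex Gröbner basis by Buchberger's algorithm.
f_1 = -9*a**2 + 4*a + 5*b**2 - 56, LT = a**2.
f_2 = 3*a**2 - 5*b**2 - 4*b + 78, LT = a**2.
f_3 = 4*b**2 - 3*b - 115, LT = b**2.

S(f_1,f_2): lcm = a**2. S = -4/9*a + 10/9*b**2 + 4/3*b - 178/9.
  reduce S modulo (f_1, f_2, f_3):
  remainder -4/9*a + 13/6*b + 73/6 ≠ 0; add h_4 = -4/9*a + 13/6*b + 73/6 to the basis.

S(f_1,h_4): lcm = a**2. S = 39/8*a*b + 1939/72*a - 5/9*b**2 + 56/9.
  reduce S modulo (f_1, f_2, f_3, h_4):
  remainder 216689/768*b + 1083445/768 ≠ 0; add h_5 = 216689/768*b + 1083445/768 to the basis.

The other S-polynomials (S(f_1,f_3), S(f_2,f_3), S(f_2,h_4), S(f_3,h_4), S(f_1,h_5), S(f_2,h_5), S(f_3,h_5), S(h_4,h_5)) all reduce to 0 modulo the current basis, so we have a Gröbner basis.
Inter-reduce: drop elements whose leading term is divisible by another's, tail-reduce, and make monic.
Reduced Gröbner basis: {a - 3, b + 5}.

From the last basis element, b + 5 = 0, so b takes values in {-5}. Each choice, substituted upward through the basis, yields the corresponding point(s) of the solution set.
  b = -5: the earlier basis element becomes a - 3 = 0, giving a = 3 — point (3, -5).

{(3, -5)}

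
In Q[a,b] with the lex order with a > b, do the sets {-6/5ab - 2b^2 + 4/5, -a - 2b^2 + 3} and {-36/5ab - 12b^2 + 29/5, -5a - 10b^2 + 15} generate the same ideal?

Since reduced Gröbner bases are canonical representatives of ideals under a given ordering, it suffices to compute and compare them.
Buchberger on the first generating set:
f_1 = -6/5ab - 2b^2 + 4/5, LT = ab.
f_2 = -a - 2b^2 + 3, LT = a.

S(f_1,f_2): lcm = ab. S = -2b^3 + 5/3b^2 + 3b - 2/3.
  leading term b^3: no divisor's leading term divides it; move -2b^3 to the remainder.
  leading term b^2: no divisor's leading term divides it; move 5/3b^2 to the remainder.
  leading term b: no divisor's leading term divides it; move 3b to the remainder.
  leading term 1: no divisor's leading term divides it; move -2/3 to the remainder.
  remainder -2b^3 + 5/3b^2 + 3b - 2/3 ≠ 0; add g_3 = -2b^3 + 5/3b^2 + 3b - 2/3 to the basis.

The other S-polynomials (S(f_1,g_3), S(f_2,g_3)) all reduce to 0 modulo the current basis, so we have a Gröbner basis.
Inter-reduce: drop elements whose leading term is divisible by another's, tail-reduce, and make monic.
Reduced Gröbner basis: {a + 2b^2 - 3, b^3 - 5/6b^2 - 3/2b + 1/3}.

Buchberger on the second generating set:
h_1 = -36/5ab - 12b^2 + 29/5, LT = ab.
h_2 = -5a - 10b^2 + 15, LT = a.

S(h_1,h_2): lcm = ab. S = -2b^3 + 5/3b^2 + 3b - 29/36.
  leading term b^3: no divisor's leading term divides it; move -2b^3 to the remainder.
  leading term b^2: no divisor's leading term divides it; move 5/3b^2 to the remainder.
  leading term b: no divisor's leading term divides it; move 3b to the remainder.
  leading term 1: no divisor's leading term divides it; move -29/36 to the remainder.
  remainder -2b^3 + 5/3b^2 + 3b - 29/36 ≠ 0; add k_3 = -2b^3 + 5/3b^2 + 3b - 29/36 to the basis.

The other S-polynomials (S(h_1,k_3), S(h_2,k_3)) all reduce to 0 modulo the current basis, so we have a Gröbner basis.
Inter-reduce: drop elements whose leading term is divisible by another's, tail-reduce, and make monic.
Reduced Gröbner basis: {a + 2b^2 - 3, b^3 - 5/6b^2 - 3/2b + 29/72}.

The bases are distinct; the ideals are different.

No, the ideals differ.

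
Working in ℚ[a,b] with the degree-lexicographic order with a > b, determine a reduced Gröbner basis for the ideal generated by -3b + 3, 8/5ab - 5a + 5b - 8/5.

f_1 = -3b + 3, LT = b.
f_2 = 8/5ab - 5a + 5b - 8/5, LT = ab.

S(f_1,f_2): lcm = ab. S = 17/8a - 25/8b + 1.
  reduce S modulo (f_1, f_2):
  remainder 17/8a - 17/8 ≠ 0; add g_3 = 17/8a - 17/8 to the basis.

The other S-polynomials (S(f_1,g_3), S(f_2,g_3)) all reduce to 0 modulo the current basis, so we have a Gröbner basis.
Inter-reduce: drop elements whose leading term is divisible by another's, tail-reduce, and make monic.

G = {a - 1, b - 1}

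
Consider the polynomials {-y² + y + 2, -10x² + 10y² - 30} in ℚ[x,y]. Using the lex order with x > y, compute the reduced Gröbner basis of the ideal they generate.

Buchberger's algorithm terminates because the ascending chain of leading-term ideals stabilizes.

f_1 = -y² + y + 2, LT = y².
f_2 = -10x² + 10y² - 30, LT = x².

The S-polynomials (S(f_1,f_2)) all reduce to 0 modulo the current basis, so we have a Gröbner basis.

G = {x² - y + 1, y² - y - 2}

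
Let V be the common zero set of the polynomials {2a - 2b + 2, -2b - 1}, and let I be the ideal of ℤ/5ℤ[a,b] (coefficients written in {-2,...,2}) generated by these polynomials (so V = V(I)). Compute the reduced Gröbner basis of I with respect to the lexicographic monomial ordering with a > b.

G = {a - 1, b - 2}

f_1 = 2a - 2b + 2, LT = a.
f_2 = -2b - 1, LT = b.

The S-polynomials (S(f_1,f_2)) all reduce to 0 modulo the current basis, so we have a Gröbner basis.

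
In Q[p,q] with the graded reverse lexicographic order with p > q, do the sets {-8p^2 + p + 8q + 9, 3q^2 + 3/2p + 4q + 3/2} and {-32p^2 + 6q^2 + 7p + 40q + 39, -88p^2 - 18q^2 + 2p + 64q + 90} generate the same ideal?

Yes, the ideals are equal.

Since reduced Gröbner bases are canonical representatives of ideals under a given ordering, it suffices to compute and compare them.
Buchberger on the first generating set:
f_1 = -8p^2 + p + 8q + 9, LT = p^2.
f_2 = 3q^2 + 3/2p + 4q + 3/2, LT = q^2.

The S-polynomials (S(f_1,f_2)) all reduce to 0 modulo the current basis, so we have a Gröbner basis.
Inter-reduce: drop elements whose leading term is divisible by another's, tail-reduce, and make monic.
Reduced Gröbner basis: {p^2 - 1/8p - q - 9/8, q^2 + 1/2p + 4/3q + 1/2}.

Buchberger on the second generating set:
h_1 = -32p^2 + 6q^2 + 7p + 40q + 39, LT = p^2.
h_2 = -88p^2 - 18q^2 + 2p + 64q + 90, LT = p^2.

S(h_1,h_2): lcm = p^2. S = -69/176q^2 - 69/352p - 23/44q - 69/352.
  reduce S modulo (h_1, h_2):
  remainder -69/176q^2 - 69/352p - 23/44q - 69/352 ≠ 0; add k_3 = -69/176q^2 - 69/352p - 23/44q - 69/352 to the basis.

The other S-polynomials (S(h_1,k_3), S(h_2,k_3)) all reduce to 0 modulo the current basis, so we have a Gröbner basis.
Inter-reduce: drop elements whose leading term is divisible by another's, tail-reduce, and make monic.
Reduced Gröbner basis: {p^2 - 1/8p - q - 9/8, q^2 + 1/2p + 4/3q + 1/2}.

The two bases agree; hence the ideals are identical.
The same test decides containment: I ⊆ J iff every generator of I reduces to 0 modulo a Gröbner basis of J.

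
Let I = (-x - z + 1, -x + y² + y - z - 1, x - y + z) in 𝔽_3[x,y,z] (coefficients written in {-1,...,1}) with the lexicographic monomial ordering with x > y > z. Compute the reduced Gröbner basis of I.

G = {x + z - 1, y - 1}

f_1 = -x - z + 1, LT = x.
f_2 = -x + y² + y - z - 1, LT = x.
f_3 = x - y + z, LT = x.

S(f_1,f_2): lcm = x. S = y² + y + 1.
  leading term y²: no divisor's leading term divides it; move y² to the remainder.
  leading term y: no divisor's leading term divides it; move y to the remainder.
  leading term 1: no divisor's leading term divides it; move 1 to the remainder.
  remainder y² + y + 1 ≠ 0; add g_4 = y² + y + 1 to the basis.

S(f_1,f_3): lcm = x. S = y - 1.
  leading term y: no divisor's leading term divides it; move y to the remainder.
  leading term 1: no divisor's leading term divides it; move -1 to the remainder.
  remainder y - 1 ≠ 0; add g_5 = y - 1 to the basis.

The other S-polynomials (S(f_2,f_3), S(f_1,g_4), S(f_2,g_4), S(f_3,g_4), S(f_1,g_5), S(f_2,g_5), S(f_3,g_5), S(g_4,g_5)) all reduce to 0 modulo the current basis, so we have a Gröbner basis.
Inter-reduce: drop elements whose leading term is divisible by another's, tail-reduce, and make monic.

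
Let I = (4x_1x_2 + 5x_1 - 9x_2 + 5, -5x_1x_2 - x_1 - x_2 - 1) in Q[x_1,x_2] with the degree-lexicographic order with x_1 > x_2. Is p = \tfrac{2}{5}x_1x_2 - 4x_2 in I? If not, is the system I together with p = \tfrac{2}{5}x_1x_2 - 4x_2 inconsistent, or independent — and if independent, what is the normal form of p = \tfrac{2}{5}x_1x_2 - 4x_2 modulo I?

\tfrac{2}{5}x_1x_2 - 4x_2 is independent of I; its normal form modulo I is -\tfrac{64}{15}x_2.

First compute the reduced Gröbner basis of I by Buchberger's algorithm.
f_1 = 4x_1x_2 + 5x_1 - 9x_2 + 5, LT = x_1x_2.
f_2 = -5x_1x_2 - x_1 - x_2 - 1, LT = x_1x_2.

S(f_1,f_2): lcm = x_1x_2. S = \tfrac{21}{20}x_1 - \tfrac{49}{20}x_2 + \tfrac{21}{20}.
  reduce S modulo (f_1, f_2):
  remainder \tfrac{21}{20}x_1 - \tfrac{49}{20}x_2 + \tfrac{21}{20} ≠ 0; add h_3 = \tfrac{21}{20}x_1 - \tfrac{49}{20}x_2 + \tfrac{21}{20} to the basis.

S(f_1,h_3): lcm = x_1x_2. S = \tfrac{7}{3}x_2^{2} + \tfrac{5}{4}x_1 - \tfrac{13}{4}x_2 + \tfrac{5}{4}.
  reduce S modulo (f_1, f_2, h_3):
  remainder \tfrac{7}{3}x_2^{2} - \tfrac{1}{3}x_2 ≠ 0; add h_4 = \tfrac{7}{3}x_2^{2} - \tfrac{1}{3}x_2 to the basis.

The other S-polynomials (S(f_2,h_3), S(f_1,h_4), S(f_2,h_4), S(h_3,h_4)) all reduce to 0 modulo the current basis, so we have a Gröbner basis.
Inter-reduce: drop elements whose leading term is divisible by another's, tail-reduce, and make monic.
Reduced Gröbner basis: {x_2^{2} - \tfrac{1}{7}x_2, x_1 - \tfrac{7}{3}x_2 + 1}.
Label its elements g_1 = x_2^{2} - \tfrac{1}{7}x_2, g_2 = x_1 - \tfrac{7}{3}x_2 + 1.

Reduce p = \tfrac{2}{5}x_1x_2 - 4x_2 modulo G:
  leading term x_1x_2: subtract (\tfrac{2}{5}x_2)·g_2 from \tfrac{2}{5}x_1x_2 - 4x_2 → \tfrac{14}{15}x_2^{2} - \tfrac{22}{5}x_2
  leading term x_2^{2}: subtract (\tfrac{14}{15})·g_1 from \tfrac{14}{15}x_2^{2} - \tfrac{22}{5}x_2 → -\tfrac{64}{15}x_2
  leading term x_2: no divisor's leading term divides it; move -\tfrac{64}{15}x_2 to the remainder.
  normal form = -\tfrac{64}{15}x_2.
The normal form is nonzero, so p ∉ I. Since p minus its normal form lies in I, I + (p) = I + (r) where r = -\tfrac{64}{15}x_2; decide whether this ideal is the whole ring.
Run Buchberger on G together with r (pairs among the g_i already reduce to 0 since G is a Gröbner basis):
g_1 = x_2^{2} - \tfrac{1}{7}x_2, LT = x_2^{2}.
g_2 = x_1 - \tfrac{7}{3}x_2 + 1, LT = x_1.
r = -\tfrac{64}{15}x_2, LT = x_2.

The S-polynomials (S(g_1,g_2), S(g_1,r), S(g_2,r)) all reduce to 0 modulo the current basis, so we have a Gröbner basis.
Inter-reduce: drop elements whose leading term is divisible by another's, tail-reduce, and make monic.
Reduced Gröbner basis: {x_1 + 1, x_2}.
The reduced Gröbner basis of I + (p) is {x_1 + 1, x_2} ≠ {1}, a proper ideal, so the enlarged system stays consistent: p is independent of I, with normal form -\tfrac{64}{15}x_2.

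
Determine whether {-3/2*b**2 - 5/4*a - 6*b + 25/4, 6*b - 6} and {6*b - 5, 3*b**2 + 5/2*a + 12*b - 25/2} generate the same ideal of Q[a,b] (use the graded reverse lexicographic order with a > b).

Since reduced Gröbner bases are canonical representatives of ideals under a given ordering, it suffices to compute and compare them.
Buchberger on the first generating set:
f_1 = -3/2*b**2 - 5/4*a - 6*b + 25/4, LT = b**2.
f_2 = 6*b - 6, LT = b.

S(f_1,f_2): lcm = b**2. S = 5/6*a + 5*b - 25/6.
  reduce S modulo (f_1, f_2):
  remainder 5/6*a + 5/6 ≠ 0; add g_3 = 5/6*a + 5/6 to the basis.

The other S-polynomials (S(f_1,g_3), S(f_2,g_3)) all reduce to 0 modulo the current basis, so we have a Gröbner basis.
Inter-reduce: drop elements whose leading term is divisible by another's, tail-reduce, and make monic.
Reduced Gröbner basis: {a + 1, b - 1}.

Buchberger on the second generating set:
h_1 = 6*b - 5, LT = b.
h_2 = 3*b**2 + 5/2*a + 12*b - 25/2, LT = b**2.

S(h_1,h_2): lcm = b**2. S = -5/6*a - 29/6*b + 25/6.
  reduce S modulo (h_1, h_2):
  remainder -5/6*a + 5/36 ≠ 0; add k_3 = -5/6*a + 5/36 to the basis.

The other S-polynomials (S(h_1,k_3), S(h_2,k_3)) all reduce to 0 modulo the current basis, so we have a Gröbner basis.
Inter-reduce: drop elements whose leading term is divisible by another's, tail-reduce, and make monic.
Reduced Gröbner basis: {a - 1/6, b - 5/6}.

These differ, so the ideals are not equal.

No, the ideals differ.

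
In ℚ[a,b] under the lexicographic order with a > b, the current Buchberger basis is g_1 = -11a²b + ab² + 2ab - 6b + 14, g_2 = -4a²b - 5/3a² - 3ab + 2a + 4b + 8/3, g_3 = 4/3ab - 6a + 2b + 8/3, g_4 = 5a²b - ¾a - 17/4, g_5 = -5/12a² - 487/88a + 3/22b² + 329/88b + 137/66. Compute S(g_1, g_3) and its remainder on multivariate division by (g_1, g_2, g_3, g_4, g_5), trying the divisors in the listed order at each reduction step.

S(g_1, g_3) = 9/2a² - 1/11ab² - 37/22ab - 2a + 6/11b - 14/11; remainder on division = -15659/220a + 177/110b² + 9733/220b + 1393/55.

lcm(LM(g_1), LM(g_3)) = a²b.
S = (lcm/LT(g_1))·g_1 − (lcm/LT(g_3))·g_3 = 9/2a² - 1/11ab² - 37/22ab - 2a + 6/11b - 14/11.
Reduce S modulo (g_1, g_2, g_3, g_4, g_5) in that order:
  leading term a²: subtract (-54/5)·g_5 from 9/2a² - 1/11ab² - 37/22ab - 2a + 6/11b - 14/11 → -1/11ab² - 37/22ab - 13589/220a + 81/55b² + 9003/220b + 1163/55
  leading term ab²: subtract (-3/44b)·g_3 from -1/11ab² - 37/22ab - 13589/220a + 81/55b² + 9003/220b + 1163/55 → -23/11ab - 13589/220a + 177/110b² + 9043/220b + 1163/55
  leading term ab: subtract (-69/44)·g_3 from -23/11ab - 13589/220a + 177/110b² + 9043/220b + 1163/55 → -15659/220a + 177/110b² + 9733/220b + 1393/55
  leading term a: no divisor's leading term divides it; move -15659/220a to the remainder.
  leading term b²: no divisor's leading term divides it; move 177/110b² to the remainder.
  leading term b: no divisor's leading term divides it; move 9733/220b to the remainder.
  leading term 1: no divisor's leading term divides it; move 1393/55 to the remainder.
The remainder -15659/220a + 177/110b² + 9733/220b + 1393/55 is nonzero, so it would be added as the next basis element.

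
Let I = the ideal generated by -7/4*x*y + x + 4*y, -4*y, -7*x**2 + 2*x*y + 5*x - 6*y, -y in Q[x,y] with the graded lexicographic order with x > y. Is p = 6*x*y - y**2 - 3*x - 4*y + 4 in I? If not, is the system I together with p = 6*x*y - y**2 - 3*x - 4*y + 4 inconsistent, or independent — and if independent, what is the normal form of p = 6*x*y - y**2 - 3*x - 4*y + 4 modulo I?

First compute the reduced Gröbner basis of I by Buchberger's algorithm.
f_1 = -7/4*x*y + x + 4*y, LT = x*y.
f_2 = -4*y, LT = y.
f_3 = -7*x**2 + 2*x*y + 5*x - 6*y, LT = x**2.
f_4 = -y, LT = y.

S(f_1,f_2): lcm = x*y. S = -4/7*x - 16/7*y.
  leading term x: no divisor's leading term divides it; move -4/7*x to the remainder.
  leading term y: subtract (4/7)·f_2 from -16/7*y → 0
  remainder -4/7*x ≠ 0; add h_5 = -4/7*x to the basis.

The other S-polynomials (S(f_1,f_3), S(f_1,f_4), S(f_2,f_3), S(f_2,f_4), S(f_3,f_4), S(f_1,h_5), S(f_2,h_5), S(f_3,h_5), S(f_4,h_5)) all reduce to 0 modulo the current basis, so we have a Gröbner basis.
Inter-reduce: drop elements whose leading term is divisible by another's, tail-reduce, and make monic.
Reduced Gröbner basis: {x, y}.
Label its elements g_1 = x, g_2 = y.

Reduce p = 6*x*y - y**2 - 3*x - 4*y + 4 modulo G:
  leading term x*y: subtract (6*y)·g_1 from 6*x*y - y**2 - 3*x - 4*y + 4 → -y**2 - 3*x - 4*y + 4
  leading term y**2: subtract (-y)·g_2 from -y**2 - 3*x - 4*y + 4 → -3*x - 4*y + 4
  leading term x: subtract (-3)·g_1 from -3*x - 4*y + 4 → -4*y + 4
  leading term y: subtract (-4)·g_2 from -4*y + 4 → 4
  leading term 1: no divisor's leading term divides it; move 4 to the remainder.
  normal form = 4.
The normal form is nonzero, so p ∉ I. Since p minus its normal form lies in I, I + (p) = I + (r) where r = 4; decide whether this ideal is the whole ring.
Here r = 4 is a nonzero constant, hence a unit: 1 ∈ I + (p), the Gröbner basis of I + (p) is {1}, and the enlarged system has no common solution — adjoining p is inconsistent.

Adjoining 6*x*y - y**2 - 3*x - 4*y + 4 makes the ideal the whole ring: the system is inconsistent.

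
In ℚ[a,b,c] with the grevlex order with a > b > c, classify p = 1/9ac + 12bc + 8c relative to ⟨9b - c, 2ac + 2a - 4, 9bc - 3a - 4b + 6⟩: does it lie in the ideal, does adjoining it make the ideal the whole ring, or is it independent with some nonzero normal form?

1/9ac + 12bc + 8c is independent of I; its normal form modulo I is 35/9a + 232/27c - 70/9.

First compute the reduced Gröbner basis of I by Buchberger's algorithm.
f_1 = 9b - c, LT = b.
f_2 = 2ac + 2a - 4, LT = ac.
f_3 = 9bc - 3a - 4b + 6, LT = bc.

S(f_1,f_3): lcm = bc. S = -1/9c² + ⅓a + 4/9b - ⅔.
  leading term c²: no divisor's leading term divides it; move -1/9c² to the remainder.
  leading term a: no divisor's leading term divides it; move ⅓a to the remainder.
  leading term b: subtract (4/81)·f_1 from 4/9b - ⅔ → 4/81c - ⅔
  leading term c: no divisor's leading term divides it; move 4/81c to the remainder.
  leading term 1: no divisor's leading term divides it; move -⅔ to the remainder.
  remainder -1/9c² + ⅓a + 4/81c - ⅔ ≠ 0; add h_4 = -1/9c² + ⅓a + 4/81c - ⅔ to the basis.

S(f_2,f_3): lcm = abc. S = ⅓a² + 13/9ab - ⅔a - 2b.
  leading term a²: no divisor's leading term divides it; move ⅓a² to the remainder.
  leading term ab: subtract (13/81a)·f_1 from 13/9ab - ⅔a - 2b → 13/81ac - ⅔a - 2b
  leading term ac: subtract (13/162)·f_2 from 13/81ac - ⅔a - 2b → -67/81a - 2b + 26/81
  leading term a: no divisor's leading term divides it; move -67/81a to the remainder.
  leading term b: subtract (-2/9)·f_1 from -2b + 26/81 → -2/9c + 26/81
  leading term c: no divisor's leading term divides it; move -2/9c to the remainder.
  leading term 1: no divisor's leading term divides it; move 26/81 to the remainder.
  remainder ⅓a² - 67/81a - 2/9c + 26/81 ≠ 0; add h_5 = ⅓a² - 67/81a - 2/9c + 26/81 to the basis.

The other S-polynomials (S(f_1,f_2), S(f_1,h_4), S(f_2,h_4), S(f_3,h_4), S(f_1,h_5), S(f_2,h_5), S(f_3,h_5), S(h_4,h_5)) all reduce to 0 modulo the current basis, so we have a Gröbner basis.
Inter-reduce: drop elements whose leading term is divisible by another's, tail-reduce, and make monic.
Reduced Gröbner basis: {a² - 67/27a - ⅔c + 26/27, ac + a - 2, c² - 3a - 4/9c + 6, b - 1/9c}.
Label its elements g_1 = a² - 67/27a - ⅔c + 26/27, g_2 = ac + a - 2, g_3 = c² - 3a - 4/9c + 6, g_4 = b - 1/9c.

Reduce p = 1/9ac + 12bc + 8c modulo G:
  leading term ac: subtract (1/9)·g_2 from 1/9ac + 12bc + 8c → 12bc - 1/9a + 8c + 2/9
  leading term bc: subtract (12c)·g_4 from 12bc - 1/9a + 8c + 2/9 → 4/3c² - 1/9a + 8c + 2/9
  leading term c²: subtract (4/3)·g_3 from 4/3c² - 1/9a + 8c + 2/9 → 35/9a + 232/27c - 70/9
  leading term a: no divisor's leading term divides it; move 35/9a to the remainder.
  leading term c: no divisor's leading term divides it; move 232/27c to the remainder.
  leading term 1: no divisor's leading term divides it; move -70/9 to the remainder.
  normal form = 35/9a + 232/27c - 70/9.
The normal form is nonzero, so p ∉ I. Since p minus its normal form lies in I, I + (p) = I + (r) where r = 35/9a + 232/27c - 70/9; decide whether this ideal is the whole ring.
Run Buchberger on G together with r (pairs among the g_i already reduce to 0 since G is a Gröbner basis):
g_1 = a² - 67/27a - ⅔c + 26/27, LT = a².
g_2 = ac + a - 2, LT = ac.
g_3 = c² - 3a - 4/9c + 6, LT = c².
g_4 = b - 1/9c, LT = b.
r = 35/9a + 232/27c - 70/9, LT = a.

S(g_1,r): lcm = a². S = -232/105ac - 13/27a - ⅔c + 26/27.
  leading term ac: subtract (-232/105)·g_2 from -232/105ac - 13/27a - ⅔c + 26/27 → 1633/945a - ⅔c - 3266/945
  leading term a: subtract (1633/3675)·r from 1633/945a - ⅔c - 3266/945 → -445006/99225c
  leading term c: no divisor's leading term divides it; move -445006/99225c to the remainder.
  remainder -445006/99225c ≠ 0; add m_6 = -445006/99225c to the basis.

The other S-polynomials (S(g_1,g_2), S(g_1,g_3), S(g_1,g_4), S(g_2,g_3), S(g_2,g_4), S(g_2,r), S(g_3,g_4), S(g_3,r), S(g_4,r), S(g_1,m_6), S(g_2,m_6), S(g_3,m_6), S(g_4,m_6), S(r,m_6)) all reduce to 0 modulo the current basis, so we have a Gröbner basis.
Inter-reduce: drop elements whose leading term is divisible by another's, tail-reduce, and make monic.
Reduced Gröbner basis: {a - 2, b, c}.
The reduced Gröbner basis of I + (p) is {a - 2, b, c} ≠ {1}, a proper ideal, so the enlarged system stays consistent: p is independent of I, with normal form 35/9a + 232/27c - 70/9.

The remainder on division by a Gröbner basis is unique — it is the normal form.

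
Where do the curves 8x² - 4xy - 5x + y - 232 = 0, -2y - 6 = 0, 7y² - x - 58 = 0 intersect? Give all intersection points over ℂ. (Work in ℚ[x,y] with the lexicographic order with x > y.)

Compute a lex Gröbner basis by Buchberger's algorithm.
f_1 = 8x² - 4xy - 5x + y - 232, LT = x².
f_2 = -2y - 6, LT = y.
f_3 = -x + 7y² - 58, LT = x.

The S-polynomials (S(f_1,f_2), S(f_1,f_3), S(f_2,f_3)) all reduce to 0 modulo the current basis, so we have a Gröbner basis.
Inter-reduce: drop elements whose leading term is divisible by another's, tail-reduce, and make monic.
Reduced Gröbner basis: {x - 5, y + 3}.

Since the basis is lex-ordered, y + 3 is univariate in y. Its roots are {-3}. Back-substituting each root into the other basis elements fixes the other coordinates.
  y = -3: the earlier basis element becomes x - 5 = 0, giving x = 5 — point (5, -3).

{(5, -3)}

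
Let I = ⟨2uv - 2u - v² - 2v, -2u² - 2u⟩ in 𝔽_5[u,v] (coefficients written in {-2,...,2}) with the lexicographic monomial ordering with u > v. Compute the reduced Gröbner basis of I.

f_1 = 2uv - 2u - v² - 2v, LT = uv.
f_2 = -2u² - 2u, LT = u².

S(f_1,f_2): lcm = u²v. S = -u² + 2uv² - 2uv.
  leading term u²: subtract (-2)·f_2 from -u² + 2uv² - 2uv → 2uv² - 2uv + u
  leading term uv²: subtract (v)·f_1 from 2uv² - 2uv + u → u + v³ + 2v²
  leading term u: no divisor's leading term divides it; move u to the remainder.
  leading term v³: no divisor's leading term divides it; move v³ to the remainder.
  leading term v²: no divisor's leading term divides it; move 2v² to the remainder.
  remainder u + v³ + 2v² ≠ 0; add g_3 = u + v³ + 2v² to the basis.

S(f_1,g_3): lcm = uv. S = -u - v⁴ - 2v³ + 2v² - v.
  leading term u: subtract (-1)·g_3 from -u - v⁴ - 2v³ + 2v² - v → -v⁴ - v³ - v² - v
  leading term v⁴: no divisor's leading term divides it; move -v⁴ to the remainder.
  leading term v³: no divisor's leading term divides it; move -v³ to the remainder.
  leading term v²: no divisor's leading term divides it; move -v² to the remainder.
  leading term v: no divisor's leading term divides it; move -v to the remainder.
  remainder -v⁴ - v³ - v² - v ≠ 0; add g_4 = -v⁴ - v³ - v² - v to the basis.

S(f_2,g_3): lcm = u². S = -uv³ - 2uv² + u.
  leading term uv³: subtract (2v²)·f_1 from -uv³ - 2uv² + u → 2uv² + u + 2v⁴ - v³
  leading term uv²: subtract (v)·f_1 from 2uv² + u + 2v⁴ - v³ → 2uv + u + 2v⁴ + 2v²
  leading term uv: subtract (1)·f_1 from 2uv + u + 2v⁴ + 2v² → -2u + 2v⁴ - 2v² + 2v
  leading term u: subtract (-2)·g_3 from -2u + 2v⁴ - 2v² + 2v → 2v⁴ + 2v³ + 2v² + 2v
  leading term v⁴: subtract (-2)·g_4 from 2v⁴ + 2v³ + 2v² + 2v → 0
  remainder 0.

S(f_1,g_4): lcm = uv⁴. S = -2uv³ - uv² - uv + 2v⁵ - v⁴.
  leading term uv³: subtract (-v²)·f_1 from -2uv³ - uv² - uv + 2v⁵ - v⁴ → 2uv² - uv + 2v⁵ - 2v⁴ - 2v³
  leading term uv²: subtract (v)·f_1 from 2uv² - uv + 2v⁵ - 2v⁴ - 2v³ → uv + 2v⁵ - 2v⁴ - v³ + 2v²
  leading term uv: subtract (-2)·f_1 from uv + 2v⁵ - 2v⁴ - v³ + 2v² → u + 2v⁵ - 2v⁴ - v³ + v
  leading term u: subtract (1)·g_3 from u + 2v⁵ - 2v⁴ - v³ + v → 2v⁵ - 2v⁴ - 2v³ - 2v² + v
  leading term v⁵: subtract (-2v)·g_4 from 2v⁵ - 2v⁴ - 2v³ - 2v² + v → v⁴ + v³ + v² + v
  leading term v⁴: subtract (-1)·g_4 from v⁴ + v³ + v² + v → 0
  remainder 0.

S(f_2,g_4): leading monomials are coprime, so the S-polynomial reduces to 0 (Buchberger's first criterion).
S(g_3,g_4): leading monomials are coprime, so the S-polynomial reduces to 0 (Buchberger's first criterion).
Every S-polynomial of the final basis reduces to 0, so we have a Gröbner basis.
Inter-reduce: drop elements whose leading term is divisible by another's, tail-reduce, and make monic.

G = {u + v³ + 2v², v⁴ + v³ + v² + v}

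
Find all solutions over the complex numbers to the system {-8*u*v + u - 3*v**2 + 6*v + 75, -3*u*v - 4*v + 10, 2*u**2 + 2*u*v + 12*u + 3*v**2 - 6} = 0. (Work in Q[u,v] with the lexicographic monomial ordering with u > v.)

{(-3, -2)}

Compute a lex Gröbner basis by Buchberger's algorithm.
f_1 = -8*u*v + u - 3*v**2 + 6*v + 75, LT = u*v.
f_2 = -3*u*v - 4*v + 10, LT = u*v.
f_3 = 2*u**2 + 2*u*v + 12*u + 3*v**2 - 6, LT = u**2.

S(f_1,f_2): lcm = u*v. S = -1/8*u + 3/8*v**2 - 25/12*v - 145/24.
  leading term u: no divisor's leading term divides it; move -1/8*u to the remainder.
  leading term v**2: no divisor's leading term divides it; move 3/8*v**2 to the remainder.
  leading term v: no divisor's leading term divides it; move -25/12*v to the remainder.
  leading term 1: no divisor's leading term divides it; move -145/24 to the remainder.
  remainder -1/8*u + 3/8*v**2 - 25/12*v - 145/24 ≠ 0; add h_4 = -1/8*u + 3/8*v**2 - 25/12*v - 145/24 to the basis.

S(f_1,f_3): lcm = u**2*v. S = -1/8*u**2 - 5/8*u*v**2 - 27/4*u*v - 75/8*u - 3/2*v**3 + 3*v.
  leading term u**2: subtract (-1/16)·f_3 from -1/8*u**2 - 5/8*u*v**2 - 27/4*u*v - 75/8*u - 3/2*v**3 + 3*v → -5/8*u*v**2 - 53/8*u*v - 69/8*u - 3/2*v**3 + 3/16*v**2 + 3*v - 3/8
  leading term u*v**2: subtract (5/64*v)·f_1 from -5/8*u*v**2 - 53/8*u*v - 69/8*u - 3/2*v**3 + 3/16*v**2 + 3*v - 3/8 → -429/64*u*v - 69/8*u - 81/64*v**3 - 9/32*v**2 - 183/64*v - 3/8
  leading term u*v: subtract (429/512)·f_1 from -429/64*u*v - 69/8*u - 81/64*v**3 - 9/32*v**2 - 183/64*v - 3/8 → -4845/512*u - 81/64*v**3 + 1143/512*v**2 - 2019/256*v - 32367/512
  leading term u: subtract (4845/64)·h_4 from -4845/512*u - 81/64*v**3 + 1143/512*v**2 - 2019/256*v - 32367/512 → -81/64*v**3 - 837/32*v**2 + 9589/64*v + 12613/32
  leading term v**3: no divisor's leading term divides it; move -81/64*v**3 to the remainder.
  leading term v**2: no divisor's leading term divides it; move -837/32*v**2 to the remainder.
  leading term v: no divisor's leading term divides it; move 9589/64*v to the remainder.
  leading term 1: no divisor's leading term divides it; move 12613/32 to the remainder.
  remainder -81/64*v**3 - 837/32*v**2 + 9589/64*v + 12613/32 ≠ 0; add h_5 = -81/64*v**3 - 837/32*v**2 + 9589/64*v + 12613/32 to the basis.

S(f_2,f_3): lcm = u**2*v. S = -u*v**2 - 14/3*u*v - 10/3*u - 3/2*v**3 + 3*v.
  leading term u*v**2: subtract (1/8*v)·f_1 from -u*v**2 - 14/3*u*v - 10/3*u - 3/2*v**3 + 3*v → -115/24*u*v - 10/3*u - 9/8*v**3 - 3/4*v**2 - 51/8*v
  leading term u*v: subtract (115/192)·f_1 from -115/24*u*v - 10/3*u - 9/8*v**3 - 3/4*v**2 - 51/8*v → -755/192*u - 9/8*v**3 + 67/64*v**2 - 319/32*v - 2875/64
  leading term u: subtract (755/24)·h_4 from -755/192*u - 9/8*v**3 + 67/64*v**2 - 319/32*v - 2875/64 → -9/8*v**3 - 43/4*v**2 + 4001/72*v + 5225/36
  leading term v**3: subtract (8/9)·h_5 from -9/8*v**3 - 43/4*v**2 + 4001/72*v + 5225/36 → 25/2*v**2 - 1397/18*v - 1847/9
  leading term v**2: no divisor's leading term divides it; move 25/2*v**2 to the remainder.
  leading term v: no divisor's leading term divides it; move -1397/18*v to the remainder.
  leading term 1: no divisor's leading term divides it; move -1847/9 to the remainder.
  remainder 25/2*v**2 - 1397/18*v - 1847/9 ≠ 0; add h_6 = 25/2*v**2 - 1397/18*v - 1847/9 to the basis.

S(f_1,h_4): lcm = u*v. S = -1/8*u + 3*v**3 - 391/24*v**2 - 589/12*v - 75/8.
  leading term u: subtract (1)·h_4 from -1/8*u + 3*v**3 - 391/24*v**2 - 589/12*v - 75/8 → 3*v**3 - 50/3*v**2 - 47*v - 10/3
  leading term v**3: subtract (-64/27)·h_5 from 3*v**3 - 50/3*v**2 - 47*v - 10/3 → -236/3*v**2 + 8320/27*v + 25136/27
  leading term v**2: subtract (-472/75)·h_6 from -236/3*v**2 + 8320/27*v + 25136/27 → -40564/225*v - 81128/225
  leading term v: no divisor's leading term divides it; move -40564/225*v to the remainder.
  leading term 1: no divisor's leading term divides it; move -81128/225 to the remainder.
  remainder -40564/225*v - 81128/225 ≠ 0; add h_7 = -40564/225*v - 81128/225 to the basis.

The other S-polynomials (S(f_2,h_4), S(f_3,h_4), S(f_1,h_5), S(f_2,h_5), S(f_3,h_5), S(h_4,h_5), S(f_1,h_6), S(f_2,h_6), S(f_3,h_6), S(h_4,h_6), S(h_5,h_6), S(f_1,h_7), S(f_2,h_7), S(f_3,h_7), S(h_4,h_7), S(h_5,h_7), S(h_6,h_7)) all reduce to 0 modulo the current basis, so we have a Gröbner basis.
Inter-reduce: drop elements whose leading term is divisible by another's, tail-reduce, and make monic.
Reduced Gröbner basis: {u + 3, v + 2}.

The lex basis is triangular: the last element involves only v. Solving v + 2 = 0 gives v ∈ {-2}; substituting each value into the earlier elements determines the remaining variables.
  v = -2: the earlier basis element becomes u + 3 = 0, giving u = -3 — point (-3, -2).
Substituting each solution back into the original system confirms all equations vanish.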